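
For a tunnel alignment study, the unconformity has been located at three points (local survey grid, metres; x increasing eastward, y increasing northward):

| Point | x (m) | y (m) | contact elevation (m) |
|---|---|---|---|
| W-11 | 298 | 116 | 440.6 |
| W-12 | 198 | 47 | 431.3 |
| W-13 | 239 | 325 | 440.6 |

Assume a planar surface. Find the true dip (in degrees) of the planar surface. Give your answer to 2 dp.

4.62°

Two edge vectors: W-11→W-12 = (-100, -69, -9.3), W-11→W-13 = (-59, 209, 0).
Normal n = (W-11→W-12) × (W-11→W-13) = (1943.7, 548.7, -24971).
So ∂z/∂x = −n_x/n_z = 0.07784 and ∂z/∂y = −n_y/n_z = 0.02197.
Gradient magnitude |∇z| = √(a² + b²) = √(0.00606 + 0.00048) = 0.08088.
True dip = arctan(0.08088) = 4.62°, dipping toward WSW (azimuth ≈ 254°).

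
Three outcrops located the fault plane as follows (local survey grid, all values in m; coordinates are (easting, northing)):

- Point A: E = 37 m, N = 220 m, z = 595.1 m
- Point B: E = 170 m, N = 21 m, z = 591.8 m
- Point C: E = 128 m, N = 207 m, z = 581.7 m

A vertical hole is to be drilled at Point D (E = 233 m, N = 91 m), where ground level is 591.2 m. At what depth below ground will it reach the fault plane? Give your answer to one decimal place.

Two edge vectors: Point A→Point B = (133, -199, -3.3), Point A→Point C = (91, -13, -13.4).
Normal n = (Point A→Point B) × (Point A→Point C) = (2623.7, 1481.9, 16380).
So ∂z/∂E = −n_x/n_z = −0.16018 and ∂z/∂N = −n_y/n_z = −0.09047.
Intercept c from Point A: 595.1 + 5.93 + 19.90 = 620.93.
At (233, 91): z_contact = −37.32 − 8.23 + 620.93 = 575.38 m.
Depth below ground = 591.2 − 575.38 = 15.8 m.

15.8 m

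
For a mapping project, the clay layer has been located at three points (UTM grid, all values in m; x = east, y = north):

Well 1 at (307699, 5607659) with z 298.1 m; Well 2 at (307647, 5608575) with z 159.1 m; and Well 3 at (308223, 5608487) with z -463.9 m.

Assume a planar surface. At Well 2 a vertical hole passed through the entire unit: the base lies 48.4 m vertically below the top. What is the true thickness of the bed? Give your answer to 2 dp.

32.00 m

Let the plane be z = a·x + b·y + c.
Well 2−Well 1: −52a + 916b = −139;  Well 3−Well 1: 524a + 828b = −762.
Solving gives a = −1.11445, b = −0.21501.
|∇z| = √(a²+b²) = 1.13500, so dip δ = arctan(1.13500) = 48.62°.
True thickness = vertical thickness × cos δ = 48.4 × cos 48.62° = 32.00 m.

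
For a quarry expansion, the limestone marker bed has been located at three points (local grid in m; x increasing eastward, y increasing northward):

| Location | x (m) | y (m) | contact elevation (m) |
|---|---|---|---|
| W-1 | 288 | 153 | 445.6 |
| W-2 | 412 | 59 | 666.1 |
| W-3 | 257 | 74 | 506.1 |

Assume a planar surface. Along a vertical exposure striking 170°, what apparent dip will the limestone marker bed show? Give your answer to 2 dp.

51.81°

Two edge vectors: W-1→W-2 = (124, -94, 220.5), W-1→W-3 = (-31, -79, 60.5).
Normal n = (W-1→W-2) × (W-1→W-3) = (11732.5, -14337.5, -12710).
So ∂z/∂x = −n_x/n_z = 0.92309 and ∂z/∂y = −n_y/n_z = −1.12805.
Unit vector along 170° is (sin 170°, cos 170°) = (0.1736, -0.9848).
Slope in that direction = a·(0.1736) + b·(-0.9848) = 1.27120.
Apparent dip = arctan|1.27120| = 51.81° (true dip is 55.5°, so apparent ≤ true as expected).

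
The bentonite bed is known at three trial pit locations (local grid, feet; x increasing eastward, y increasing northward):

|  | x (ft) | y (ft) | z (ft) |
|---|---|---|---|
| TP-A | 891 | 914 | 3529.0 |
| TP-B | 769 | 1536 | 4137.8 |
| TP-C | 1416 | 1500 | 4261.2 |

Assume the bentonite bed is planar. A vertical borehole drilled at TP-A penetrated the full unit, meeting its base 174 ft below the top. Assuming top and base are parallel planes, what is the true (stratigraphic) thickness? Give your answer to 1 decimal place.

119.6 ft

Two edge vectors: TP-A→TP-B = (-122, 622, 608.8), TP-A→TP-C = (525, 586, 732.2).
Normal n = (TP-A→TP-B) × (TP-A→TP-C) = (98671.6, 408948.4, -398042).
So ∂z/∂x = −n_x/n_z = 0.24789 and ∂z/∂y = −n_y/n_z = 1.02740.
|∇z| = √(a²+b²) = 1.05688, so dip δ = arctan(1.05688) = 46.58°.
True thickness = vertical thickness × cos δ = 174 × cos 46.58° = 119.6 ft.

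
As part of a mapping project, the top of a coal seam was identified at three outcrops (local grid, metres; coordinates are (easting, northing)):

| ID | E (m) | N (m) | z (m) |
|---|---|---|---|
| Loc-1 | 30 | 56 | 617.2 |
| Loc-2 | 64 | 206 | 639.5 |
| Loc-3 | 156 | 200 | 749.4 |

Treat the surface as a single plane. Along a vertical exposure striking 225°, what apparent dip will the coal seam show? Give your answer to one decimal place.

Two edge vectors: Loc-1→Loc-2 = (34, 150, 22.3), Loc-1→Loc-3 = (126, 144, 132.2).
Normal n = (Loc-1→Loc-2) × (Loc-1→Loc-3) = (16618.8, -1685, -14004).
So ∂z/∂E = −n_x/n_z = 1.18672 and ∂z/∂N = −n_y/n_z = −0.12032.
Unit vector along 225° is (sin 225°, cos 225°) = (-0.7071, -0.7071).
Slope in that direction = a·(-0.7071) + b·(-0.7071) = −0.75406.
Apparent dip = arctan|0.75406| = 37.0° (true dip is 50.0°, so apparent ≤ true as expected).

37.0°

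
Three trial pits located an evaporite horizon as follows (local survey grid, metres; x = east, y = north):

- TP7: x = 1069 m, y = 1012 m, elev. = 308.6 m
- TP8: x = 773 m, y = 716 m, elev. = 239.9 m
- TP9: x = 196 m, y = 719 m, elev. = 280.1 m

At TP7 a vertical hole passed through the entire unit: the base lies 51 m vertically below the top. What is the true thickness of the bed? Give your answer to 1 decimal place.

48.7 m

Two edge vectors: TP7→TP8 = (-296, -296, -68.7), TP7→TP9 = (-873, -293, -28.5).
Normal n = (TP7→TP8) × (TP7→TP9) = (-11693.1, 51539.1, -171680).
So ∂z/∂x = −n_x/n_z = −0.06811 and ∂z/∂y = −n_y/n_z = 0.30020.
|∇z| = √(a²+b²) = 0.30783, so dip δ = arctan(0.30783) = 17.11°.
True thickness = vertical thickness × cos δ = 51 × cos 17.11° = 48.7 m.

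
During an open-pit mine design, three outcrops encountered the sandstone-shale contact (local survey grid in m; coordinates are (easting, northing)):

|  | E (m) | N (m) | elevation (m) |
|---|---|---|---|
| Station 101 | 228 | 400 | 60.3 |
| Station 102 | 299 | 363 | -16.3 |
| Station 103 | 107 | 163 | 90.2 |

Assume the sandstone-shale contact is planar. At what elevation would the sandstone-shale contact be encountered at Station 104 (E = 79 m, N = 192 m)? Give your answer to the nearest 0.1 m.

Two edge vectors: Station 101→Station 102 = (71, -37, -76.6), Station 101→Station 103 = (-121, -237, 29.9).
Normal n = (Station 101→Station 102) × (Station 101→Station 103) = (-19260.5, 7145.7, -21304).
So ∂z/∂E = −n_x/n_z = −0.90408 and ∂z/∂N = −n_y/n_z = 0.33542.
Intercept c from Station 101: 60.3 + 206.13 − 134.17 = 132.26.
At (79, 192): z = −71.4 + 64.4 + 132.26 = 125.2 m.

125.2 m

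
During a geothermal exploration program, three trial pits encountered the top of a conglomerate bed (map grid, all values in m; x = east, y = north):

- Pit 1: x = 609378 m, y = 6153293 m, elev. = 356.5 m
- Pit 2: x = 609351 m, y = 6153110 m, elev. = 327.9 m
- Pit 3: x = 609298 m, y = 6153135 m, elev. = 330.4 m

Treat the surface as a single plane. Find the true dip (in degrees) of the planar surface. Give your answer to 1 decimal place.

Let the plane be z = a·x + b·y + c.
Pit 2−Pit 1: −27a − 183b = −28.6;  Pit 3−Pit 1: −80a − 158b = −26.1.
Solving gives a = 0.02482, b = 0.15262.
Gradient magnitude |∇z| = √(a² + b²) = √(0.00062 + 0.02329) = 0.15463.
True dip = arctan(0.15463) = 8.8°, dipping toward S (azimuth ≈ 189°).

8.8°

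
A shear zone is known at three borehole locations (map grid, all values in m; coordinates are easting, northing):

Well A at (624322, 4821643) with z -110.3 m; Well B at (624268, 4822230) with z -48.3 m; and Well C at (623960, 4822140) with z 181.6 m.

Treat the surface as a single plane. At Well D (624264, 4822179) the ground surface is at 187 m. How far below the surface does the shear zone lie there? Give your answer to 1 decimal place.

Let the plane be z = a·easting + b·northing + c.
Well B−Well A: −54a + 587b = 62;  Well C−Well A: −362a + 497b = 291.9.
Solving gives a = −0.756944564, b = 0.035988064.
Then c = -110.3 − a·624322 − b·4821643 = 298945.25.
At (624264, 4822179): z_contact = −472533.24 + 173540.89 + 298945.25 = -47.11 m.
Depth below ground = 187 − (-47.11) = 234.1 m.

234.1 m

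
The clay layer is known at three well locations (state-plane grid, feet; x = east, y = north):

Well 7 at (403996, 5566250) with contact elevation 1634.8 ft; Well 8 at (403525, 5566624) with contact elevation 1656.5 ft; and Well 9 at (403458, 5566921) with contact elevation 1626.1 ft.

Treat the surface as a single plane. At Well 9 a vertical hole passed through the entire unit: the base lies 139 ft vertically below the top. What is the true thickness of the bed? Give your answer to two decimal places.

Two edge vectors: Well 7→Well 8 = (-471, 374, 21.7), Well 7→Well 9 = (-538, 671, -8.7).
Normal n = (Well 7→Well 8) × (Well 7→Well 9) = (-17814.5, -15772.3, -114829).
So ∂z/∂x = −n_x/n_z = −0.15514 and ∂z/∂y = −n_y/n_z = −0.13735.
|∇z| = √(a²+b²) = 0.20721, so dip δ = arctan(0.20721) = 11.71°.
True thickness = vertical thickness × cos δ = 139 × cos 11.71° = 136.11 ft.

136.11 ft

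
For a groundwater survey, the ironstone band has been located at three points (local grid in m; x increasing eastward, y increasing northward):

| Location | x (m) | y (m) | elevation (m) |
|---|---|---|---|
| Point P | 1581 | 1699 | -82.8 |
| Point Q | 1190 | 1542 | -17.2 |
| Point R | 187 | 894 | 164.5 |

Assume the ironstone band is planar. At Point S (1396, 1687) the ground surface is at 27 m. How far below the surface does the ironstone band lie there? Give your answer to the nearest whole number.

Two edge vectors: Point P→Point Q = (-391, -157, 65.6), Point P→Point R = (-1394, -805, 247.3).
Normal n = (Point P→Point Q) × (Point P→Point R) = (13981.9, 5247.9, 95897).
So ∂z/∂x = −n_x/n_z = −0.14580 and ∂z/∂y = −n_y/n_z = −0.05472.
Intercept c from Point P: -82.8 + 230.51 + 92.98 = 240.69.
At (1396, 1687): z_contact = −203.5 − 92.3 + 240.69 = -55.2 m.
Depth below ground = 27 − (-55.2) = 82 m.

82 m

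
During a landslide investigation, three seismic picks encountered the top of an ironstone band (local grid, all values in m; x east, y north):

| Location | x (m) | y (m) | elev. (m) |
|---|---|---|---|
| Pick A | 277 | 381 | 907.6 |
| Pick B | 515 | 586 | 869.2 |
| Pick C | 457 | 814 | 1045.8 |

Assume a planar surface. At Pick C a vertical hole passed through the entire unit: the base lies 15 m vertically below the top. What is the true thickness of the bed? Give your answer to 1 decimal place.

11.1 m

Let the plane be z = a·x + b·y + c.
Pick B−Pick A: 238a + 205b = −38.4;  Pick C−Pick A: 180a + 433b = 138.2.
Solving gives a = −0.67960, b = 0.60168.
|∇z| = √(a²+b²) = 0.90768, so dip δ = arctan(0.90768) = 42.23°.
True thickness = vertical thickness × cos δ = 15 × cos 42.23° = 11.1 m.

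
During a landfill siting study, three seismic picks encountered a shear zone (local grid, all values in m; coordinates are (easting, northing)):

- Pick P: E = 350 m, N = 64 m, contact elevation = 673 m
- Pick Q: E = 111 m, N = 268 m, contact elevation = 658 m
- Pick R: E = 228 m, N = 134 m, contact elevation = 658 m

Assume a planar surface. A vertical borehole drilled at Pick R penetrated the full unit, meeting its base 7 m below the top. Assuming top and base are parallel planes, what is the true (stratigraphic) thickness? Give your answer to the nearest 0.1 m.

6.7 m

Let the plane be z = a·E + b·N + c.
Pick Q−Pick P: −239a + 204b = −15;  Pick R−Pick P: −122a + 70b = −15.
Solving gives a = 0.24638, b = 0.21513.
|∇z| = √(a²+b²) = 0.32708, so dip δ = arctan(0.32708) = 18.11°.
True thickness = vertical thickness × cos δ = 7 × cos 18.11° = 6.7 m.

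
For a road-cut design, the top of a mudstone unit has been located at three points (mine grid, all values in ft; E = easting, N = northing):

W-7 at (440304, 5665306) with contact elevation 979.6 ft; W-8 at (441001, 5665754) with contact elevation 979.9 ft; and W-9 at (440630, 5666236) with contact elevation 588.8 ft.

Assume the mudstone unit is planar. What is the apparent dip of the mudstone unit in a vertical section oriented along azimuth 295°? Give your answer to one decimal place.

28.6°

Two edge vectors: W-7→W-8 = (697, 448, 0.3), W-7→W-9 = (326, 930, -390.8).
Normal n = (W-7→W-8) × (W-7→W-9) = (-175357.4, 272485.4, 502162).
So ∂z/∂E = −n_x/n_z = 0.34920 and ∂z/∂N = −n_y/n_z = −0.54262.
Unit vector along 295° is (sin 295°, cos 295°) = (-0.9063, 0.4226).
Slope in that direction = a·(-0.9063) + b·(0.4226) = −0.54581.
Apparent dip = arctan|0.54581| = 28.6° (true dip is 32.8°, so apparent ≤ true as expected).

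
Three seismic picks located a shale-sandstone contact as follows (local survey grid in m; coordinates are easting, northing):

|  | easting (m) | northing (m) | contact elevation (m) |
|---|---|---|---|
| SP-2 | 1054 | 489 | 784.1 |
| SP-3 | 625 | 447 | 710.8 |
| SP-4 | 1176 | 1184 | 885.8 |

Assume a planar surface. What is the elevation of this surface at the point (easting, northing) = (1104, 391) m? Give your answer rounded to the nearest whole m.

780 m

Let the plane be z = a·easting + b·northing + c.
SP-3−SP-2: −429a − 42b = −73.3;  SP-4−SP-2: 122a + 695b = 101.7.
Solving gives a = 0.15927, b = 0.11837.
Then c = 784.1 − a·1054 − b·489 = 558.34.
At (1104, 391): z = 175.8 + 46.3 + 558.34 = 780.5 m.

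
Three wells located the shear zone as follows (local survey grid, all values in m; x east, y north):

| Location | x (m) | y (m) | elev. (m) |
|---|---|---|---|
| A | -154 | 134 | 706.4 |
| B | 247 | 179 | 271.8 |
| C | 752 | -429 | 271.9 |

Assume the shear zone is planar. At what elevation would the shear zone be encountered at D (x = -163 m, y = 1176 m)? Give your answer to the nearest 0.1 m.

-142.9 m

Let the plane be z = a·x + b·y + c.
B−A: 401a + 45b = −434.6;  C−A: 906a − 563b = −434.5.
Solving gives a = −0.991368, b = −0.823587.
Then c = 706.4 − a·-154 − b·134 = 664.09.
At (-163, 1176): z = 161.6 − 968.5 + 664.09 = -142.9 m.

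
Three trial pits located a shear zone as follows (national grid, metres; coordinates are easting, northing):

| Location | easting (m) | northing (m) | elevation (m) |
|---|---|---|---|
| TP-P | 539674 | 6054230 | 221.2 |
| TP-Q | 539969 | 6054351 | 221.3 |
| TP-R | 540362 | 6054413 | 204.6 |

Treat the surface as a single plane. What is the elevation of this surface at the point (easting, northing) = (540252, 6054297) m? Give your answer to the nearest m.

193 m

Two edge vectors: TP-P→TP-Q = (295, 121, 0.1), TP-P→TP-R = (688, 183, -16.6).
Normal n = (TP-P→TP-Q) × (TP-P→TP-R) = (-2026.9, 4965.8, -29263).
So ∂z/∂easting = −n_x/n_z = −0.06926494 and ∂z/∂northing = −n_y/n_z = 0.16969552.
Intercept c from TP-P: 221.2 + 37380.49 − 1027375.71 = −989774.02.
At (540252, 6054297): z = −37420.5 + 1027387.1 − 989774.02 = 192.5 m.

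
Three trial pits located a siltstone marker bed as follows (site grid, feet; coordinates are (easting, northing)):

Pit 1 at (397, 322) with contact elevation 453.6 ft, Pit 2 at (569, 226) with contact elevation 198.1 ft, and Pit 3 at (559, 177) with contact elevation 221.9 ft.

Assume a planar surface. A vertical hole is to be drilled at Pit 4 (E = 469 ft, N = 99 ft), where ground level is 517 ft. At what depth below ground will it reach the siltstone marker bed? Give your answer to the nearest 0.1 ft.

Let the plane be z = a·E + b·N + c.
Pit 2−Pit 1: 172a − 96b = −255.5;  Pit 3−Pit 1: 162a − 145b = −231.7.
Solving gives a = −1.57694, b = −0.16389.
Then c = 453.6 − a·397 − b·322 = 1132.42.
At (469, 99): z_contact = −739.58 − 16.23 + 1132.42 = 376.61 ft.
Depth below ground = 517 − 376.61 = 140.4 ft.

140.4 ft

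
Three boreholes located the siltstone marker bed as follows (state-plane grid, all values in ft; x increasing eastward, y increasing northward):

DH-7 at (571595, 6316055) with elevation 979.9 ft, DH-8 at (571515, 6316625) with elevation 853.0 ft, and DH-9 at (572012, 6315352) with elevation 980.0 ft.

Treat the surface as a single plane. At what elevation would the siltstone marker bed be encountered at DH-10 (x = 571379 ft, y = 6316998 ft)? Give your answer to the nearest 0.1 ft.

Let the plane be z = a·x + b·y + c.
DH-8−DH-7: −80a + 570b = −126.9;  DH-9−DH-7: 417a − 703b = 0.1.
Solving gives a = −0.491340314, b = −0.291591623.
Then c = 979.9 − a·571595 − b·6316055 = 2123536.30.
At (571379, 6316998): z = −280741.5 − 1841983.7 + 2123536.30 = 811.1 ft.

811.1 ft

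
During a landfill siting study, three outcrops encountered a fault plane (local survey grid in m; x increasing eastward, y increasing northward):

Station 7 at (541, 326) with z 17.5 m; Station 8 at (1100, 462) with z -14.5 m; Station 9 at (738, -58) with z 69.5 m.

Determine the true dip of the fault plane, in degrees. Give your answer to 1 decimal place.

Two edge vectors: Station 7→Station 8 = (559, 136, -32), Station 7→Station 9 = (197, -384, 52).
Normal n = (Station 7→Station 8) × (Station 7→Station 9) = (-5216, -35372, -241448).
So ∂z/∂x = −n_x/n_z = −0.02160 and ∂z/∂y = −n_y/n_z = −0.14650.
Gradient magnitude |∇z| = √(a² + b²) = √(0.00047 + 0.02146) = 0.14808.
True dip = arctan(0.14808) = 8.4°, dipping toward N (azimuth ≈ 008°).

8.4°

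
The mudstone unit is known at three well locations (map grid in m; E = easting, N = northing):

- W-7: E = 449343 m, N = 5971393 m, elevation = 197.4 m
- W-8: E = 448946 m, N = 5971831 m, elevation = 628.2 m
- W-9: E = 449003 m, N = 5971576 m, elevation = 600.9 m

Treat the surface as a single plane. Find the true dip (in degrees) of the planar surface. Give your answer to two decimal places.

52.35°

Two edge vectors: W-7→W-8 = (-397, 438, 430.8), W-7→W-9 = (-340, 183, 403.5).
Normal n = (W-7→W-8) × (W-7→W-9) = (97896.6, 13717.5, 76269).
So ∂z/∂E = −n_x/n_z = −1.28357 and ∂z/∂N = −n_y/n_z = −0.17986.
Gradient magnitude |∇z| = √(a² + b²) = √(1.64755 + 0.03235) = 1.29611.
True dip = arctan(1.29611) = 52.35°, dipping toward E (azimuth ≈ 082°).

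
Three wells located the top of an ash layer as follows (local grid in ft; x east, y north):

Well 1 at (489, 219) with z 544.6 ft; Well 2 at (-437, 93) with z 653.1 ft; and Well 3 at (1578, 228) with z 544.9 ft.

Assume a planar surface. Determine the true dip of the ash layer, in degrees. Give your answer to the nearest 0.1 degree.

Let the plane be z = a·x + b·y + c.
Well 2−Well 1: −926a − 126b = 108.5;  Well 3−Well 1: 1089a + 9b = 0.3.
Solving gives a = 0.00787, b = −0.91895.
Gradient magnitude |∇z| = √(a² + b²) = √(0.00006 + 0.84447) = 0.91898.
True dip = arctan(0.91898) = 42.6°, dipping toward N (azimuth ≈ 360°).

42.6°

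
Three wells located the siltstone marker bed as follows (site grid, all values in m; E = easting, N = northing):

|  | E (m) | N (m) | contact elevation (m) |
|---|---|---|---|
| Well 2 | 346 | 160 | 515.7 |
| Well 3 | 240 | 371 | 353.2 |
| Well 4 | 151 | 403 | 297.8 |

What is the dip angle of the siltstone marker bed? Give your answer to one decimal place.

35.0°

Let the plane be z = a·E + b·N + c.
Well 3−Well 2: −106a + 211b = −162.5;  Well 4−Well 2: −195a + 243b = −217.9.
Solving gives a = 0.42175, b = −0.55827.
Gradient magnitude |∇z| = √(a² + b²) = √(0.17787 + 0.31167) = 0.69967.
True dip = arctan(0.69967) = 35.0°, dipping toward NW (azimuth ≈ 323°).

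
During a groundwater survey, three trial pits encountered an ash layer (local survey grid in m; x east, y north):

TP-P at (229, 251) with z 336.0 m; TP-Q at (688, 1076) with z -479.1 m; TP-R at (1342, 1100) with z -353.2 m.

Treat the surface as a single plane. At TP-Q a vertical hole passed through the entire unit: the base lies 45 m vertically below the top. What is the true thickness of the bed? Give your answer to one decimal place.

Let the plane be z = a·x + b·y + c.
TP-Q−TP-P: 459a + 825b = −815.1;  TP-R−TP-P: 1113a + 849b = −689.2.
Solving gives a = 0.23353, b = −1.11793.
|∇z| = √(a²+b²) = 1.14206, so dip δ = arctan(1.14206) = 48.79°.
True thickness = vertical thickness × cos δ = 45 × cos 48.79° = 29.6 m.

29.6 m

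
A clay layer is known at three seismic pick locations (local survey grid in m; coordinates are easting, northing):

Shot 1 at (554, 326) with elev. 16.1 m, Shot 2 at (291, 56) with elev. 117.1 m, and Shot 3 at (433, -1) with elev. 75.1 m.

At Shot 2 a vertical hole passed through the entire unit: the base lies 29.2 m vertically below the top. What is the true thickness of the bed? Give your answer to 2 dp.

Two edge vectors: Shot 1→Shot 2 = (-263, -270, 101), Shot 1→Shot 3 = (-121, -327, 59).
Normal n = (Shot 1→Shot 2) × (Shot 1→Shot 3) = (17097, 3296, 53331).
So ∂z/∂easting = −n_x/n_z = −0.32058 and ∂z/∂northing = −n_y/n_z = −0.06180.
|∇z| = √(a²+b²) = 0.32649, so dip δ = arctan(0.32649) = 18.08°.
True thickness = vertical thickness × cos δ = 29.2 × cos 18.08° = 27.76 m.

27.76 m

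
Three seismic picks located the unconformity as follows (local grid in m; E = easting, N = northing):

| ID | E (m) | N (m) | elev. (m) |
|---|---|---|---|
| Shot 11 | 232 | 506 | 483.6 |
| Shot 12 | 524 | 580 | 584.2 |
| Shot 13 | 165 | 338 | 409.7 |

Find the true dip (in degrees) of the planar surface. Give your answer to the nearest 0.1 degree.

23.0°

Let the plane be z = a·E + b·N + c.
Shot 12−Shot 11: 292a + 74b = 100.6;  Shot 13−Shot 11: −67a − 168b = −73.9.
Solving gives a = 0.25925, b = 0.33649.
Gradient magnitude |∇z| = √(a² + b²) = √(0.06721 + 0.11323) = 0.42478.
True dip = arctan(0.42478) = 23.0°, dipping toward SW (azimuth ≈ 218°).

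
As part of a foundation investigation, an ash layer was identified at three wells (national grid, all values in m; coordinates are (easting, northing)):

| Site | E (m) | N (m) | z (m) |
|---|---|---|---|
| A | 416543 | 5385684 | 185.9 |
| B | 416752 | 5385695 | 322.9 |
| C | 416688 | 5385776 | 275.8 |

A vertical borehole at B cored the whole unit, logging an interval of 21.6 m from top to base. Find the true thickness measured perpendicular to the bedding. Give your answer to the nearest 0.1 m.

18.0 m

Two edge vectors: A→B = (209, 11, 137), A→C = (145, 92, 89.9).
Normal n = (A→B) × (A→C) = (-11615.1, 1075.9, 17633).
So ∂z/∂E = −n_x/n_z = 0.65871 and ∂z/∂N = −n_y/n_z = −0.06102.
|∇z| = √(a²+b²) = 0.66153, so dip δ = arctan(0.66153) = 33.49°.
True thickness = vertical thickness × cos δ = 21.6 × cos 33.49° = 18.0 m.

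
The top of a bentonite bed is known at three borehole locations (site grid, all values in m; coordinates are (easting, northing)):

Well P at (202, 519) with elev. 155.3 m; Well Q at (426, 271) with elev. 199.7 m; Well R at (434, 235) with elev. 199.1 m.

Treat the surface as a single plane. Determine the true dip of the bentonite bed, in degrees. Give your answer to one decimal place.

16.6°

Let the plane be z = a·E + b·N + c.
Well Q−Well P: 224a − 248b = 44.4;  Well R−Well P: 232a − 284b = 43.8.
Solving gives a = 0.28737, b = 0.08053.
Gradient magnitude |∇z| = √(a² + b²) = √(0.08258 + 0.00648) = 0.29844.
True dip = arctan(0.29844) = 16.6°, dipping toward WSW (azimuth ≈ 254°).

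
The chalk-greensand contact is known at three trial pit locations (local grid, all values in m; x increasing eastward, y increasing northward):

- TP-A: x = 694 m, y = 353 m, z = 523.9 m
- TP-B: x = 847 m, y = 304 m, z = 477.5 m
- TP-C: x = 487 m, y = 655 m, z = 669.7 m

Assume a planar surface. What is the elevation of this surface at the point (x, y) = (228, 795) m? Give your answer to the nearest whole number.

Let the plane be z = a·x + b·y + c.
TP-B−TP-A: 153a − 49b = −46.4;  TP-C−TP-A: −207a + 302b = 145.8.
Solving gives a = −0.19046, b = 0.35223.
Then c = 523.9 − a·694 − b·353 = 531.74.
At (228, 795): z = −43.4 + 280.0 + 531.74 = 768.3 m.

768 m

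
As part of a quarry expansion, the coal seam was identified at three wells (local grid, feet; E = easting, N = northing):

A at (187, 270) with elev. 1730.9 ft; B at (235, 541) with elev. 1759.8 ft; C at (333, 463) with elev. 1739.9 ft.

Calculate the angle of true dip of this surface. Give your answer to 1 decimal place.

Two edge vectors: A→B = (48, 271, 28.9), A→C = (146, 193, 9).
Normal n = (A→B) × (A→C) = (-3138.7, 3787.4, -30302).
So ∂z/∂E = −n_x/n_z = −0.10358 and ∂z/∂N = −n_y/n_z = 0.12499.
Gradient magnitude |∇z| = √(a² + b²) = √(0.01073 + 0.01562) = 0.16233.
True dip = arctan(0.16233) = 9.2°, dipping toward SE (azimuth ≈ 140°).

9.2°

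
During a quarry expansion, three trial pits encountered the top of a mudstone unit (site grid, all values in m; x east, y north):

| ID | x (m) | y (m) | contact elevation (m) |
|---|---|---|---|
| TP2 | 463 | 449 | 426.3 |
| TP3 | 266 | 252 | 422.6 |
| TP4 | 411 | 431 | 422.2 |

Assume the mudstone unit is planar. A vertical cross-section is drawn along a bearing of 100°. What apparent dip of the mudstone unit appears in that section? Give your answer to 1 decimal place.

7.1°

Two edge vectors: TP2→TP3 = (-197, -197, -3.7), TP2→TP4 = (-52, -18, -4.1).
Normal n = (TP2→TP3) × (TP2→TP4) = (741.1, -615.3, -6698).
So ∂z/∂x = −n_x/n_z = 0.11064 and ∂z/∂y = −n_y/n_z = −0.09186.
Unit vector along 100° is (sin 100°, cos 100°) = (0.9848, -0.1736).
Slope in that direction = a·(0.9848) + b·(-0.1736) = 0.12492.
Apparent dip = arctan|0.12492| = 7.1° (true dip is 8.2°, so apparent ≤ true as expected).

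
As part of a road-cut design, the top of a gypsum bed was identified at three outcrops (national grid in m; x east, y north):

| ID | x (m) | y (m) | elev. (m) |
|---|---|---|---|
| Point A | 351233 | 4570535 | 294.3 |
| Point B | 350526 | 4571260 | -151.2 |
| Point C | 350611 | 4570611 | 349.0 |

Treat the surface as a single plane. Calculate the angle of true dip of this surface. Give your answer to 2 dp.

39.22°

Let the plane be z = a·x + b·y + c.
Point B−Point A: −707a + 725b = −445.5;  Point C−Point A: −622a + 76b = 54.7.
Solving gives a = −0.18508, b = −0.79496.
Gradient magnitude |∇z| = √(a² + b²) = √(0.03425 + 0.63197) = 0.81622.
True dip = arctan(0.81622) = 39.22°, dipping toward NNE (azimuth ≈ 013°).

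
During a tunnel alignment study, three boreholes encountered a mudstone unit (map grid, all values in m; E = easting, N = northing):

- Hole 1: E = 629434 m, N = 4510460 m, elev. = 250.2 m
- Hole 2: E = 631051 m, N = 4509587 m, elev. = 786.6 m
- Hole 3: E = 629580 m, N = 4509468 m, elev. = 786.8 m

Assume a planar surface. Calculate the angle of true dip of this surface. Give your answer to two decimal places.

28.21°

Let the plane be z = a·E + b·N + c.
Hole 2−Hole 1: 1617a − 873b = 536.4;  Hole 3−Hole 1: 146a − 992b = 536.6.
Solving gives a = 0.04311, b = −0.53458.
Gradient magnitude |∇z| = √(a² + b²) = √(0.00186 + 0.28578) = 0.53632.
True dip = arctan(0.53632) = 28.21°, dipping toward N (azimuth ≈ 355°).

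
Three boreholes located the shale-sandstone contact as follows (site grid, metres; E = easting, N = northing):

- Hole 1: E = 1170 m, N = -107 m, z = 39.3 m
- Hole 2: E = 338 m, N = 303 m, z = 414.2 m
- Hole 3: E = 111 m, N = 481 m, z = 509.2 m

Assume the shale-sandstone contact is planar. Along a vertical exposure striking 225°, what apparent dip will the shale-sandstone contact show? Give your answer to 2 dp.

Two edge vectors: Hole 1→Hole 2 = (-832, 410, 374.9), Hole 1→Hole 3 = (-1059, 588, 469.9).
Normal n = (Hole 1→Hole 2) × (Hole 1→Hole 3) = (-27782.2, -6062.3, -55026).
So ∂z/∂E = −n_x/n_z = −0.50489 and ∂z/∂N = −n_y/n_z = −0.11017.
Unit vector along 225° is (sin 225°, cos 225°) = (-0.7071, -0.7071).
Slope in that direction = a·(-0.7071) + b·(-0.7071) = 0.43492.
Apparent dip = arctan|0.43492| = 23.50° (true dip is 27.3°, so apparent ≤ true as expected).

23.50°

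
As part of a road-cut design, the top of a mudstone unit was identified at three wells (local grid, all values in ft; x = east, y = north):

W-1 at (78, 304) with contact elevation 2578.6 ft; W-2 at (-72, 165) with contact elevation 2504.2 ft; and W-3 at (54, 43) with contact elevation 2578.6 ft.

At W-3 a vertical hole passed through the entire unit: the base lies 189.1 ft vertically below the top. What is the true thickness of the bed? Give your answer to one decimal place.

Let the plane be z = a·x + b·y + c.
W-2−W-1: −150a − 139b = −74.4;  W-3−W-1: −24a − 261b = 0.
Solving gives a = 0.54220, b = −0.04986.
|∇z| = √(a²+b²) = 0.54449, so dip δ = arctan(0.54449) = 28.57°.
True thickness = vertical thickness × cos δ = 189.1 × cos 28.57° = 166.1 ft.

166.1 ft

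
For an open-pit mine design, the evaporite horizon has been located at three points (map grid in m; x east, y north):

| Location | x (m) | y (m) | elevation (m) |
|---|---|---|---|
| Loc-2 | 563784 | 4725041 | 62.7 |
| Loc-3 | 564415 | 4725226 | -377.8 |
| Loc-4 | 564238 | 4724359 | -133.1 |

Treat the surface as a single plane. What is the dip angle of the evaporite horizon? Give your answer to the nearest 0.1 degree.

33.9°

Two edge vectors: Loc-2→Loc-3 = (631, 185, -440.5), Loc-2→Loc-4 = (454, -682, -195.8).
Normal n = (Loc-2→Loc-3) × (Loc-2→Loc-4) = (-336644, -76437.2, -514332).
So ∂z/∂x = −n_x/n_z = −0.65453 and ∂z/∂y = −n_y/n_z = −0.14861.
Gradient magnitude |∇z| = √(a² + b²) = √(0.42841 + 0.02209) = 0.67119.
True dip = arctan(0.67119) = 33.9°, dipping toward ENE (azimuth ≈ 077°).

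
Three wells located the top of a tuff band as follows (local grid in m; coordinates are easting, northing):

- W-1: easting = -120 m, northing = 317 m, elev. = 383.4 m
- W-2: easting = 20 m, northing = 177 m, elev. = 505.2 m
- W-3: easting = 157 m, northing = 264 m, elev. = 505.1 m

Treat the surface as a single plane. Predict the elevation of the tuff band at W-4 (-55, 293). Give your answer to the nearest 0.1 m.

418.1 m

Let the plane be z = a·easting + b·northing + c.
W-2−W-1: 140a − 140b = 121.8;  W-3−W-1: 277a − 53b = 121.7.
Solving gives a = 0.33746, b = −0.53254.
Then c = 383.4 − a·-120 − b·317 = 592.71.
At (-55, 293): z = −18.6 − 156.0 + 592.71 = 418.1 m.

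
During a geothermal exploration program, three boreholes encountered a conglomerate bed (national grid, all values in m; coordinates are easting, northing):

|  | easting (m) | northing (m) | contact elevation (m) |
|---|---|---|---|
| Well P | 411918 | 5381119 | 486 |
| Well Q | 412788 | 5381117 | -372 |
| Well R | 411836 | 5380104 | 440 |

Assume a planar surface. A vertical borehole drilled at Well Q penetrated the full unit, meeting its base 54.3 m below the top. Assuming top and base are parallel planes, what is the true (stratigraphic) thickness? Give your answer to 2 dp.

38.51 m

Two edge vectors: Well P→Well Q = (870, -2, -858), Well P→Well R = (-82, -1015, -46).
Normal n = (Well P→Well Q) × (Well P→Well R) = (-870778, 110376, -883214).
So ∂z/∂easting = −n_x/n_z = −0.98592 and ∂z/∂northing = −n_y/n_z = 0.12497.
|∇z| = √(a²+b²) = 0.99381, so dip δ = arctan(0.99381) = 44.82°.
True thickness = vertical thickness × cos δ = 54.3 × cos 44.82° = 38.51 m.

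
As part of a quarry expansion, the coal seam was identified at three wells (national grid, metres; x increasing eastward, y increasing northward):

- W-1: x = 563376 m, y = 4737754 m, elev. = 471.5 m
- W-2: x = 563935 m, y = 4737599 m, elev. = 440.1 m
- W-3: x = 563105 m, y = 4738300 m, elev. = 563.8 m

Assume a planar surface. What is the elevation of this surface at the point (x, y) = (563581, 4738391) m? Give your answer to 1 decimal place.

573.6 m

Let the plane be z = a·x + b·y + c.
W-2−W-1: 559a − 155b = −31.4;  W-3−W-1: −271a + 546b = 92.3.
Solving gives a = −0.010781926, b = 0.163696150.
Then c = 471.5 − a·563376 − b·4737754 = −769006.31.
At (563581, 4738391): z = −6076.5 + 775656.4 − 769006.31 = 573.6 m.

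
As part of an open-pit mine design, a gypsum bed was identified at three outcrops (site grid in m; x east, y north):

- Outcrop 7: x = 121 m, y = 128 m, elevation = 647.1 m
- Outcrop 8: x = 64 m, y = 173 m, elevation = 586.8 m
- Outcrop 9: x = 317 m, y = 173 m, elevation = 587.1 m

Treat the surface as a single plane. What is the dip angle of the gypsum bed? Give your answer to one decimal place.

53.2°

Let the plane be z = a·x + b·y + c.
Outcrop 8−Outcrop 7: −57a + 45b = −60.3;  Outcrop 9−Outcrop 7: 196a + 45b = −60.
Solving gives a = 0.00119, b = −1.33850.
Gradient magnitude |∇z| = √(a² + b²) = √(0.00000 + 1.79158) = 1.33850.
True dip = arctan(1.33850) = 53.2°, dipping toward N (azimuth ≈ 360°).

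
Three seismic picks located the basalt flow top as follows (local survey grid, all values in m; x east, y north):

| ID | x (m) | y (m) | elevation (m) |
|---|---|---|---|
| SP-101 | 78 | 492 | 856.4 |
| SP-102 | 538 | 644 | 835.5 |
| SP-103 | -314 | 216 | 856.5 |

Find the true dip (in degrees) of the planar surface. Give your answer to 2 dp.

8.42°

Two edge vectors: SP-101→SP-102 = (460, 152, -20.9), SP-101→SP-103 = (-392, -276, 0.1).
Normal n = (SP-101→SP-102) × (SP-101→SP-103) = (-5753.2, 8146.8, -67376).
So ∂z/∂x = −n_x/n_z = −0.08539 and ∂z/∂y = −n_y/n_z = 0.12092.
Gradient magnitude |∇z| = √(a² + b²) = √(0.00729 + 0.01462) = 0.14803.
True dip = arctan(0.14803) = 8.42°, dipping toward SE (azimuth ≈ 145°).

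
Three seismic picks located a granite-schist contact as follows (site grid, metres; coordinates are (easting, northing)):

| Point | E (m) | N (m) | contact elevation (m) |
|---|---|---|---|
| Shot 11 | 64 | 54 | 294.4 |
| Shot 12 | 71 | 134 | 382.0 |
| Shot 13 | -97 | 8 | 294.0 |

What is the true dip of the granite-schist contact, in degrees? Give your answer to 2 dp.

Two edge vectors: Shot 11→Shot 12 = (7, 80, 87.6), Shot 11→Shot 13 = (-161, -46, -0.4).
Normal n = (Shot 11→Shot 12) × (Shot 11→Shot 13) = (3997.6, -14100.8, 12558).
So ∂z/∂E = −n_x/n_z = −0.31833 and ∂z/∂N = −n_y/n_z = 1.12285.
Gradient magnitude |∇z| = √(a² + b²) = √(0.10133 + 1.26080) = 1.16711.
True dip = arctan(1.16711) = 49.41°, dipping toward SSE (azimuth ≈ 164°).

49.41°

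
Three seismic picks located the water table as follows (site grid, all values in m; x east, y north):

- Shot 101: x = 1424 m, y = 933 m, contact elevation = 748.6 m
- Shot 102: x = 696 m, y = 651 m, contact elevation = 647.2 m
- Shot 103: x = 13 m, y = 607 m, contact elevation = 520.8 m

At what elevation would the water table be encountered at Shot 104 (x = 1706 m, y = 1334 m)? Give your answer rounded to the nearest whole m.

Two edge vectors: Shot 101→Shot 102 = (-728, -282, -101.4), Shot 101→Shot 103 = (-1411, -326, -227.8).
Normal n = (Shot 101→Shot 102) × (Shot 101→Shot 103) = (31183.2, -22763, -160574).
So ∂z/∂x = −n_x/n_z = 0.19420 and ∂z/∂y = −n_y/n_z = −0.14176.
Intercept c from Shot 101: 748.6 − 276.54 + 132.26 = 604.32.
At (1706, 1334): z = 331.3 − 189.1 + 604.32 = 746.5 m.

747 m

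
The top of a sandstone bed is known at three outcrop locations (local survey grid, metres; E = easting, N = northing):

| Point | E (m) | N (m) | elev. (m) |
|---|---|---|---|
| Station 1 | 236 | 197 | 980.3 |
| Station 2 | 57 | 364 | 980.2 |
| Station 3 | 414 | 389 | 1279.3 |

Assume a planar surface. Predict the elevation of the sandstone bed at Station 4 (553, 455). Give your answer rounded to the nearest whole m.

Two edge vectors: Station 1→Station 2 = (-179, 167, -0.1), Station 1→Station 3 = (178, 192, 299).
Normal n = (Station 1→Station 2) × (Station 1→Station 3) = (49952.2, 53503.2, -64094).
So ∂z/∂E = −n_x/n_z = 0.77936 and ∂z/∂N = −n_y/n_z = 0.83476.
Intercept c from Station 1: 980.3 − 183.93 − 164.45 = 631.92.
At (553, 455): z = 431.0 + 379.8 + 631.92 = 1442.7 m.

1443 m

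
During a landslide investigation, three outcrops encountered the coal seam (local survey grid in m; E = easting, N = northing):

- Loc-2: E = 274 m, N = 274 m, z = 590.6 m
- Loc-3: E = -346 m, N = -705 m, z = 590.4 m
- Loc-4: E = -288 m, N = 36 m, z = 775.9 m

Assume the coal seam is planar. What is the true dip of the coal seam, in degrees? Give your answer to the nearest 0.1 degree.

28.1°

Let the plane be z = a·E + b·N + c.
Loc-3−Loc-2: −620a − 979b = −0.2;  Loc-4−Loc-2: −562a − 238b = 185.3.
Solving gives a = −0.45067, b = 0.28561.
Gradient magnitude |∇z| = √(a² + b²) = √(0.20310 + 0.08157) = 0.53355.
True dip = arctan(0.53355) = 28.1°, dipping toward ESE (azimuth ≈ 122°).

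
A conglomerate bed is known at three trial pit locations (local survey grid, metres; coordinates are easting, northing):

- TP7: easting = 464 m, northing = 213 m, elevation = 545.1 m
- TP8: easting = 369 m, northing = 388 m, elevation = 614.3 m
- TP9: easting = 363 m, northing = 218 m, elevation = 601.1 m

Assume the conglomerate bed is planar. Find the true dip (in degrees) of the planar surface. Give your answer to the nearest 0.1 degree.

Let the plane be z = a·easting + b·northing + c.
TP8−TP7: −95a + 175b = 69.2;  TP9−TP7: −101a + 5b = 56.
Solving gives a = −0.54965, b = 0.09705.
Gradient magnitude |∇z| = √(a² + b²) = √(0.30212 + 0.00942) = 0.55815.
True dip = arctan(0.55815) = 29.2°, dipping toward E (azimuth ≈ 100°).

29.2°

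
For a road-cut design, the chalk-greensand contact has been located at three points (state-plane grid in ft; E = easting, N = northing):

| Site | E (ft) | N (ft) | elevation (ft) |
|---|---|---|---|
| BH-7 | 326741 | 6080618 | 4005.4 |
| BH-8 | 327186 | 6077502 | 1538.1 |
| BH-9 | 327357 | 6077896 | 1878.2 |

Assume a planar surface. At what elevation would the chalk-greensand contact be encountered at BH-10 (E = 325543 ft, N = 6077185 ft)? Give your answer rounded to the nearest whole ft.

Let the plane be z = a·E + b·N + c.
BH-8−BH-7: 445a − 3116b = −2467.3;  BH-9−BH-7: 616a − 2722b = −2127.2.
Solving gives a = 0.12374980, b = 0.80948930.
Then c = 4005.4 − a·326741 − b·6080618 = −4958623.94.
At (325543, 6077185): z = 40285.9 + 4919416.2 − 4958623.94 = 1078.2 ft.

1078 ft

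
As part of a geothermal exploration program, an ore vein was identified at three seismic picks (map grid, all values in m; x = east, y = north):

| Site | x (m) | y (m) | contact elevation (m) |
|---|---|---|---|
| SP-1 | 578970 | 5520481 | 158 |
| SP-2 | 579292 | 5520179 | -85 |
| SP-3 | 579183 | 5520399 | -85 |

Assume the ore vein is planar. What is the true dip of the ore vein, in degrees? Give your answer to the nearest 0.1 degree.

57.6°

Let the plane be z = a·x + b·y + c.
SP-2−SP-1: 322a − 302b = −243;  SP-3−SP-1: 213a − 82b = −243.
Solving gives a = −1.40974, b = −0.69846.
Gradient magnitude |∇z| = √(a² + b²) = √(1.98735 + 0.48785) = 1.57328.
True dip = arctan(1.57328) = 57.6°, dipping toward ENE (azimuth ≈ 064°).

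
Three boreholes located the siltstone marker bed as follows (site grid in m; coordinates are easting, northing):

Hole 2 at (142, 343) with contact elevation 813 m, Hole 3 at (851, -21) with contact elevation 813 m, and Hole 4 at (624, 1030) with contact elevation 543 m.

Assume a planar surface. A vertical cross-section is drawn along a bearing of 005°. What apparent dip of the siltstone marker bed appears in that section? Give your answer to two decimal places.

Two edge vectors: Hole 2→Hole 3 = (709, -364, 0), Hole 2→Hole 4 = (482, 687, -270).
Normal n = (Hole 2→Hole 3) × (Hole 2→Hole 4) = (98280, 191430, 662531).
So ∂z/∂easting = −n_x/n_z = −0.14834 and ∂z/∂northing = −n_y/n_z = −0.28894.
Unit vector along 005° is (sin 5°, cos 5°) = (0.0872, 0.9962).
Slope in that direction = a·(0.0872) + b·(0.9962) = −0.30077.
Apparent dip = arctan|0.30077| = 16.74° (true dip is 18.0°, so apparent ≤ true as expected).

16.74°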